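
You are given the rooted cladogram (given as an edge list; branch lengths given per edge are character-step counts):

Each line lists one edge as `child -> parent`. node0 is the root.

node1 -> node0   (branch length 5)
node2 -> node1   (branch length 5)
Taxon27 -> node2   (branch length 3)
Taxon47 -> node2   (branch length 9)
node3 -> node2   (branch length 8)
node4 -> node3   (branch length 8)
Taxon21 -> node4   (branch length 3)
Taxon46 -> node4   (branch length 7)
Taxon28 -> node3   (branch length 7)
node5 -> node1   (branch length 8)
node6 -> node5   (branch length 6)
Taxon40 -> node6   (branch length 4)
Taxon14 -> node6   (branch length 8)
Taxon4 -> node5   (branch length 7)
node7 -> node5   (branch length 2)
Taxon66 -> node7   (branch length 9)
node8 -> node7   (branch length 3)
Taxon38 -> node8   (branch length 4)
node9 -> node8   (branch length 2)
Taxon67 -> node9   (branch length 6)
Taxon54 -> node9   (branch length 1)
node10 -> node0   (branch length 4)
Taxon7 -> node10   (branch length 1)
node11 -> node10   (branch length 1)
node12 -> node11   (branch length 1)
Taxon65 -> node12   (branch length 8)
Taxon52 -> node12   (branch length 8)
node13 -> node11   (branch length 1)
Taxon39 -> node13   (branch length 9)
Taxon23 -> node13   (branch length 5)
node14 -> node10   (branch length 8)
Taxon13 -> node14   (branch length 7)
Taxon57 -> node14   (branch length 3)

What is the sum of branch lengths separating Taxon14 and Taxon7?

32

The path runs Taxon14 → … → MRCA → … → Taxon7; the MRCA is the root of the tree.
Branch lengths along that path: 8 + 6 + 8 + 5 + 4 + 1 = 32.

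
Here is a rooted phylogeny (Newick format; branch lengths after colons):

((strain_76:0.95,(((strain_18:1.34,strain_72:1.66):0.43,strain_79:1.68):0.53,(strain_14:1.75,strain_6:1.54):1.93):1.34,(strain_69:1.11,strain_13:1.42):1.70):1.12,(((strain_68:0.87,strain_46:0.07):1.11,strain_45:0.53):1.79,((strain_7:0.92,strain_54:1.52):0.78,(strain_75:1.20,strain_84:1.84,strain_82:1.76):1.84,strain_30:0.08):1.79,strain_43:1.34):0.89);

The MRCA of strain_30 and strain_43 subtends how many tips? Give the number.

The MRCA of strain_30 and strain_43 is the node subtending (((strain_68,strain_46),strain_45),((strain_7,strain_54),(strain_75,strain_84,strain_82),strain_30),strain_43).
That clade contains 10 terminal taxa: strain_30, strain_43, strain_45, strain_46, strain_54, strain_68, strain_7, strain_75, strain_82, strain_84.

10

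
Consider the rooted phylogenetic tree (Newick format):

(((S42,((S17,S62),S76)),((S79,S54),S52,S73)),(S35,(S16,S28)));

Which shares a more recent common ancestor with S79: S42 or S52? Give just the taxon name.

S52

The MRCA of S79 and S52 subtends ((S79,S54),S52,S73) (4 taxa).
The MRCA of S79 and S42 subtends ((S42,((S17,S62),S76)),((S79,S54),S52,S73)) (8 taxa).
The first is nested inside the second, so S79 shares a more recent common ancestor with S52.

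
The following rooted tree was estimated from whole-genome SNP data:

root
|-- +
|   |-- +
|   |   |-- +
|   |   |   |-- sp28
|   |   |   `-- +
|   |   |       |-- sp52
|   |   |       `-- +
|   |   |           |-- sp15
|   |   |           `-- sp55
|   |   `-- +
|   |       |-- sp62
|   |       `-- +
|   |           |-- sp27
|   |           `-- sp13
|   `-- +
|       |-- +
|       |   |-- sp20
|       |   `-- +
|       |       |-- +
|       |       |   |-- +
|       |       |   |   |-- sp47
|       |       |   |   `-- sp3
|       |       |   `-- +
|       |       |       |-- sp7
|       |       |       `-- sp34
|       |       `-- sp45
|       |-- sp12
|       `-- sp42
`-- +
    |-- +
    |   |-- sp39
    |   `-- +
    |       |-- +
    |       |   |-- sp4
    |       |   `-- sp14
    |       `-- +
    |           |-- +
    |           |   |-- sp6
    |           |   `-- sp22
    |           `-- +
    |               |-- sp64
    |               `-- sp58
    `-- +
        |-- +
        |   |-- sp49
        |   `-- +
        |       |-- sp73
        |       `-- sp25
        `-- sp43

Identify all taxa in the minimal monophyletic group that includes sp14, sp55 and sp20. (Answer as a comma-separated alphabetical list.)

sp12, sp13, sp14, sp15, sp20, sp22, sp25, sp27, sp28, sp3, sp34, sp39, sp4, sp42, sp43, sp45, sp47, sp49, sp52, sp55, sp58, sp6, sp62, sp64, sp7, sp73

Tracing sp14: it sits inside (sp4,sp14).
Tracing sp55: it sits inside (sp15,sp55).
Tracing sp20: it sits inside (sp20,(((sp47,sp3),(sp7,sp34)),sp45)).
The smallest clade enclosing all 3 is the whole tree (their MRCA is the root), so the answer is all 26 tips in alphabetical order.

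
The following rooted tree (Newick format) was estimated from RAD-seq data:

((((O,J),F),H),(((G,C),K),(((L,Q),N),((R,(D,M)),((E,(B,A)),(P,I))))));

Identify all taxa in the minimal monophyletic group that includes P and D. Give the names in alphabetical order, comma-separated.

A, B, D, E, I, M, P, R

Tracing P: it sits inside (P,I).
Tracing D: it sits inside (D,M).
The smallest clade enclosing both is ((R,(D,M)),((E,(B,A)),(P,I))); the answer is its 8 terminal taxa in alphabetical order.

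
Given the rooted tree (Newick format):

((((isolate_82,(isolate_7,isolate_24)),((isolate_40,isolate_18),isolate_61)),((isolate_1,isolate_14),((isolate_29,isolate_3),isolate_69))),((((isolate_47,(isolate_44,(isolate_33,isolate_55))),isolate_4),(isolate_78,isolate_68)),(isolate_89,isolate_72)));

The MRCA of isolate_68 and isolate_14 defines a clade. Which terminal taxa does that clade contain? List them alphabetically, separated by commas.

isolate_1, isolate_14, isolate_18, isolate_24, isolate_29, isolate_3, isolate_33, isolate_4, isolate_40, isolate_44, isolate_47, isolate_55, isolate_61, isolate_68, isolate_69, isolate_7, isolate_72, isolate_78, isolate_82, isolate_89

Tracing isolate_68: it sits inside (isolate_78,isolate_68).
Tracing isolate_14: it sits inside (isolate_1,isolate_14).
The smallest clade enclosing both is the whole tree (their MRCA is the root), so the answer is all 20 tips in alphabetical order.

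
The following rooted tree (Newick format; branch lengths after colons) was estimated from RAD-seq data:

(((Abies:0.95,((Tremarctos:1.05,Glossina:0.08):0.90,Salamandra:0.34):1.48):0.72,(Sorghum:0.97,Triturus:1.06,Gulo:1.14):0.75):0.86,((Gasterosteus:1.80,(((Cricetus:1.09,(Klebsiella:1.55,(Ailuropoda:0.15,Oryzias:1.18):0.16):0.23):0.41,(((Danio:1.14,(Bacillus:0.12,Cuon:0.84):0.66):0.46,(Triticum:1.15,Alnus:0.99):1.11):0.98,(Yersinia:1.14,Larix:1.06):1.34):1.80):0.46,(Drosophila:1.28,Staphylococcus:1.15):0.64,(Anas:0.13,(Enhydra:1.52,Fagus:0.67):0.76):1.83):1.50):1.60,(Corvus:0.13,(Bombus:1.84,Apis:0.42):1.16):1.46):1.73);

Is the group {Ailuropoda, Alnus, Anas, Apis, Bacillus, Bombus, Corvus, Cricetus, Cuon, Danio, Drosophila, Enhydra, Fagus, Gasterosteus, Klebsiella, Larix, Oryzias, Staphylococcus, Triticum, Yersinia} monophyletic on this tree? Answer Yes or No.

The most recent common ancestor of these taxa subtends ((Gasterosteus,(((Cricetus,(Klebsiella,(Ailuropoda,Oryzias))),(((Danio,(Bacillus,Cuon)),(Triticum,Alnus)),(Yersinia,Larix))),(Drosophila,Staphylococcus),(Anas,(Enhydra,Fagus)))),(Corvus,(Bombus,Apis))).
That clade has exactly 20 tips — every listed taxon and nothing else — so the group is monophyletic.

Yes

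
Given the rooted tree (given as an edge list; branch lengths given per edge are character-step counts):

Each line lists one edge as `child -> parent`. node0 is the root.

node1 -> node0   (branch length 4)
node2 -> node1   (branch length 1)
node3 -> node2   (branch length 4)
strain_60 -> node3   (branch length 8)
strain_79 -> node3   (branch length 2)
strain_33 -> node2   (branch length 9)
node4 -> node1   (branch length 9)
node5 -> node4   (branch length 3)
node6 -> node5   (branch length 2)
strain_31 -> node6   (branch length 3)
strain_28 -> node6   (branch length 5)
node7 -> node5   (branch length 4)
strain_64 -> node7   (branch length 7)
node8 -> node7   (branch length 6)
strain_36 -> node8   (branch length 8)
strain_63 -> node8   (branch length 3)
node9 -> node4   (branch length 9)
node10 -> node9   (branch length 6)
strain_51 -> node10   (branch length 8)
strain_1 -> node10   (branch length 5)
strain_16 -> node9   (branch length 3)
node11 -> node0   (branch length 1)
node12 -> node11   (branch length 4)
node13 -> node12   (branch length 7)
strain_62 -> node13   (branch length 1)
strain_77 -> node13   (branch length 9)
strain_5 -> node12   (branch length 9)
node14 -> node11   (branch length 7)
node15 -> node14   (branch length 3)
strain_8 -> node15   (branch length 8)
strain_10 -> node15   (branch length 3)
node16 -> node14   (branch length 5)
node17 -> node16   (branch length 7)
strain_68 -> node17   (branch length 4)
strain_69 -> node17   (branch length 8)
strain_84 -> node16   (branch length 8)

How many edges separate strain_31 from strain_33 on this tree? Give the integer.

The MRCA of strain_31 and strain_33 is the node subtending (((strain_60,strain_79),strain_33),(((strain_31,strain_28),(strain_64,(strain_36,strain_63))),((strain_51,strain_1),strain_16))).
From strain_31 up to that node: 4 branches. From strain_33 up to the same node: 2 branches. Total: 4 + 2 = 6.

6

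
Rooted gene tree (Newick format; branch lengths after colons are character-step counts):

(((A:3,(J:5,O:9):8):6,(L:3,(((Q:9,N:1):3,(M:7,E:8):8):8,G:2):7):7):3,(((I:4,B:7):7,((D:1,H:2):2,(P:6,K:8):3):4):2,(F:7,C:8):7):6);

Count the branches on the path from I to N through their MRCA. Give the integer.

The MRCA of I and N is the root of the tree.
From I up to that node: 4 branches. From N up to the same node: 6 branches. Total: 4 + 6 = 10.

10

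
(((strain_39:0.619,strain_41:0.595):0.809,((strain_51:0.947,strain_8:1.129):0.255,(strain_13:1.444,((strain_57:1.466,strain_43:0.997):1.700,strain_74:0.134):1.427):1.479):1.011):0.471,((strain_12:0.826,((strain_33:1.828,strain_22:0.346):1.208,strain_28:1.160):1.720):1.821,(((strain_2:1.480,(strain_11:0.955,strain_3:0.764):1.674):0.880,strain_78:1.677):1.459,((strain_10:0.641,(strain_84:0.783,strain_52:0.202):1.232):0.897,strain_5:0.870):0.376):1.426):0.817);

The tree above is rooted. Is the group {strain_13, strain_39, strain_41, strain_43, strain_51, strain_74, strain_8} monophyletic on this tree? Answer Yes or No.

No

The MRCA of the listed taxa subtends ((strain_39,strain_41),((strain_51,strain_8),(strain_13,((strain_57,strain_43),strain_74)))).
That clade also contains strain_57, which is not in the proposed group, so the group is not monophyletic.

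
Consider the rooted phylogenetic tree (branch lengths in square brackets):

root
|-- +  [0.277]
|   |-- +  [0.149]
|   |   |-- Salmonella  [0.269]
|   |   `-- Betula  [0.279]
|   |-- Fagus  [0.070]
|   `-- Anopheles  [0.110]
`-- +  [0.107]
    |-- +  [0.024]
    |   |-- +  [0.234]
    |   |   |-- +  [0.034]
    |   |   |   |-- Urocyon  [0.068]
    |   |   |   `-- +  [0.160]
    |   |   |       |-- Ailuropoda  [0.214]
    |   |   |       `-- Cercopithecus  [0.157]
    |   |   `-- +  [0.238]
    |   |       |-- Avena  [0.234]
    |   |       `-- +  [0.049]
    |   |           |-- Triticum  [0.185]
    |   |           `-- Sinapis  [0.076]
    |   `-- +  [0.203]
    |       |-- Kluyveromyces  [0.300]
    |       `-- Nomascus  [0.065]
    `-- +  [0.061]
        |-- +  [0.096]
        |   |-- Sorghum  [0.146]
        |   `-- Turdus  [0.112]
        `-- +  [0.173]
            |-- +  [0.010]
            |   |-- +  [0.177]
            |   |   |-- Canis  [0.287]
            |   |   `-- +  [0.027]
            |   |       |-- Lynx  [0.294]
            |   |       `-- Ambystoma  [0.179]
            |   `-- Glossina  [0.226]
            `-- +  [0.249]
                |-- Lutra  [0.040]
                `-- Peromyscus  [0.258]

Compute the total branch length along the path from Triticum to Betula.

1.542

The path runs Triticum → … → MRCA → … → Betula; the MRCA is the root of the tree.
Branch lengths along that path: 0.185 + 0.049 + 0.238 + 0.234 + 0.024 + 0.107 + 0.277 + 0.149 + 0.279 = 1.542.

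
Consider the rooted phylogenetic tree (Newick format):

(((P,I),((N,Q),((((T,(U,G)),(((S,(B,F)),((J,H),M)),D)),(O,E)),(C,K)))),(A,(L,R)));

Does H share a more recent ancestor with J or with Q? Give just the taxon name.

J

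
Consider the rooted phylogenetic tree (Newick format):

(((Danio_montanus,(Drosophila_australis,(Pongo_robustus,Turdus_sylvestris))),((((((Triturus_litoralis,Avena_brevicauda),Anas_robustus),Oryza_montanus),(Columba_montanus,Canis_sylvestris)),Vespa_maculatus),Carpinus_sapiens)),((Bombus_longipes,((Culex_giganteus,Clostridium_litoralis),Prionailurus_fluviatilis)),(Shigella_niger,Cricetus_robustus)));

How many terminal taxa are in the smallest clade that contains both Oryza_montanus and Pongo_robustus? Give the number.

12

The MRCA of Oryza_montanus and Pongo_robustus is the node subtending ((Danio_montanus,(Drosophila_australis,(Pongo_robustus,Turdus_sylvestris))),((((((Triturus_litoralis,Avena_brevicauda),Anas_robustus),Oryza_montanus),(Columba_montanus,Canis_sylvestris)),Vespa_maculatus),Carpinus_sapiens)).
That clade contains 12 terminal taxa: Anas_robustus, Avena_brevicauda, Canis_sylvestris, Carpinus_sapiens, Columba_montanus, Danio_montanus, Drosophila_australis, Oryza_montanus, Pongo_robustus, Triturus_litoralis, Turdus_sylvestris, Vespa_maculatus.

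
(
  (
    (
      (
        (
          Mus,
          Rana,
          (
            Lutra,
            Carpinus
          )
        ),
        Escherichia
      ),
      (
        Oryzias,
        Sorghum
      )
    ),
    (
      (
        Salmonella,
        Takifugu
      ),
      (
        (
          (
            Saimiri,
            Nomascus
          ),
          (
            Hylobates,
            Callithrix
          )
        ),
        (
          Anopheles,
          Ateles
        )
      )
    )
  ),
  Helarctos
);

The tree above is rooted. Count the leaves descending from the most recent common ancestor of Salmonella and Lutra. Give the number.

15

The MRCA of Salmonella and Lutra is the node subtending ((((Mus,Rana,(Lutra,Carpinus)),Escherichia),(Oryzias,Sorghum)),((Salmonella,Takifugu),(((Saimiri,Nomascus),(Hylobates,Callithrix)),(Anopheles,Ateles)))).
That clade contains 15 terminal taxa: Anopheles, Ateles, Callithrix, Carpinus, Escherichia, Hylobates, Lutra, Mus, Nomascus, Oryzias, Rana, Saimiri, Salmonella, Sorghum, Takifugu.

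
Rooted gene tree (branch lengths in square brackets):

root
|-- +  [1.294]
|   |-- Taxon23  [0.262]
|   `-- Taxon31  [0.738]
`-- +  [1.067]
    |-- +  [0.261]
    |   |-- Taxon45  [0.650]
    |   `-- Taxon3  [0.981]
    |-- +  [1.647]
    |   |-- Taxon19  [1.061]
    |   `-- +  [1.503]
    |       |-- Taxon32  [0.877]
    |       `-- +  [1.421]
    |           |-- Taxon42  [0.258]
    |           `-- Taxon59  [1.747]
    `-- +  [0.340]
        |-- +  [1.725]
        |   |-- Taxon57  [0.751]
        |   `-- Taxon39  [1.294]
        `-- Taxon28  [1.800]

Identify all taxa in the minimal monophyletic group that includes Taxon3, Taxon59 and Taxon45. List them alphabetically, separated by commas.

Tracing Taxon3: it sits inside (Taxon45,Taxon3).
Tracing Taxon59: it sits inside (Taxon42,Taxon59).
Tracing Taxon45: it sits inside (Taxon45,Taxon3).
The smallest clade enclosing all 3 is ((Taxon45,Taxon3),(Taxon19,(Taxon32,(Taxon42,Taxon59))),((Taxon57,Taxon39),Taxon28)); the answer is its 9 terminal taxa in alphabetical order.

Taxon19, Taxon28, Taxon3, Taxon32, Taxon39, Taxon42, Taxon45, Taxon57, Taxon59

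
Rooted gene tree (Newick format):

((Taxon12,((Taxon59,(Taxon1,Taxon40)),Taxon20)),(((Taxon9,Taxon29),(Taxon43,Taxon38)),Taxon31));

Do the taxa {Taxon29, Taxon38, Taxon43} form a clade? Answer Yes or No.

No

The MRCA of the listed taxa subtends ((Taxon9,Taxon29),(Taxon43,Taxon38)).
That clade also contains Taxon9, which is not in the proposed group, so the group is not monophyletic.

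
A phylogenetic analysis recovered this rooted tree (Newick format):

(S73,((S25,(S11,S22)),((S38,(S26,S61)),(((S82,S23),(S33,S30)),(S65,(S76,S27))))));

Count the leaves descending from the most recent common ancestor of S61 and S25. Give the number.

13

The MRCA of S61 and S25 is the node subtending ((S25,(S11,S22)),((S38,(S26,S61)),(((S82,S23),(S33,S30)),(S65,(S76,S27))))).
That clade contains 13 terminal taxa: S11, S22, S23, S25, S26, S27, S30, S33, S38, S61, S65, S76, S82.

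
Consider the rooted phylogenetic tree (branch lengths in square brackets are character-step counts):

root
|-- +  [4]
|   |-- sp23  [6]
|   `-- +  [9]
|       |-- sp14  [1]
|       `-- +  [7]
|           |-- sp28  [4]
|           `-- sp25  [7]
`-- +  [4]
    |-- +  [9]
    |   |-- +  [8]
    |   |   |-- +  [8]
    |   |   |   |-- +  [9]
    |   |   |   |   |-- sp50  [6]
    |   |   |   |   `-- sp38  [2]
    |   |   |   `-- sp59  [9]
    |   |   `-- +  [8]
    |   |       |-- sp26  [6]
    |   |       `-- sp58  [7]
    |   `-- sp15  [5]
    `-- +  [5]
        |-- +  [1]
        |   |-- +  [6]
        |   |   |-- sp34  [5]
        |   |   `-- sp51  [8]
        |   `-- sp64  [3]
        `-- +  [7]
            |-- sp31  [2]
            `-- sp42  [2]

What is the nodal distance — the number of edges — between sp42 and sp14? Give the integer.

7

The MRCA of sp42 and sp14 is the root of the tree.
From sp42 up to that node: 4 branches. From sp14 up to the same node: 3 branches. Total: 4 + 3 = 7.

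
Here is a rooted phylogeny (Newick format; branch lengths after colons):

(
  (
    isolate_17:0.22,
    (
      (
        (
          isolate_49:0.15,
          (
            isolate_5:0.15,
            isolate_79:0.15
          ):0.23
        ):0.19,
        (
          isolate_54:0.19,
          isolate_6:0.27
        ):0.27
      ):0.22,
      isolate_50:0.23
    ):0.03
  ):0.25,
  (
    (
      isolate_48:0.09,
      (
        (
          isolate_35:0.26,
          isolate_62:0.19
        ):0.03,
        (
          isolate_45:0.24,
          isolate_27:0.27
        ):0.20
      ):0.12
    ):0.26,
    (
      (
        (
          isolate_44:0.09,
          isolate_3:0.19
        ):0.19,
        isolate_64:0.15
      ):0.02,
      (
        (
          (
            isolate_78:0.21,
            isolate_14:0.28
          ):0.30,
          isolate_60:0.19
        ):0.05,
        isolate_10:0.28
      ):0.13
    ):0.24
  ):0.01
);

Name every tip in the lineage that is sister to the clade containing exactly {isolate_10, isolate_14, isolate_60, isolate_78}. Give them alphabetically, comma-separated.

isolate_3, isolate_44, isolate_64

The clade containing exactly {isolate_10, isolate_14, isolate_60, isolate_78} attaches to the tree at the node subtending (((isolate_44,isolate_3),isolate_64),(((isolate_78,isolate_14),isolate_60),isolate_10)).
The other lineage descending from that same node — the sister group — is ((isolate_44,isolate_3),isolate_64); its 3 tips in alphabetical order are the answer.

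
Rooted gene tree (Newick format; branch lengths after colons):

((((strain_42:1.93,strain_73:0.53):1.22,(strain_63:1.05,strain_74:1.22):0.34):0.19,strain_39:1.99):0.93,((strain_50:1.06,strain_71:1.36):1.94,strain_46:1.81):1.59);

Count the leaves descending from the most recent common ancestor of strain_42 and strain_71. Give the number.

8

The MRCA of strain_42 and strain_71 is the root, so the clade is the entire tree.
That clade contains 8 terminal taxa: strain_39, strain_42, strain_46, strain_50, strain_63, strain_71, strain_73, strain_74.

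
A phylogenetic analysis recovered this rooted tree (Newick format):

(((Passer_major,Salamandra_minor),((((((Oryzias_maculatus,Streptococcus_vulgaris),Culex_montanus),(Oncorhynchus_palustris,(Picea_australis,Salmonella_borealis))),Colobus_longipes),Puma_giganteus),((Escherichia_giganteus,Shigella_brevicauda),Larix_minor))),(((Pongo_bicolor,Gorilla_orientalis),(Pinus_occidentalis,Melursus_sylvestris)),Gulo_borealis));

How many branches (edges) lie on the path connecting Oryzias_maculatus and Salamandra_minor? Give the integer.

The MRCA of Oryzias_maculatus and Salamandra_minor is the node subtending ((Passer_major,Salamandra_minor),((((((Oryzias_maculatus,Streptococcus_vulgaris),Culex_montanus),(Oncorhynchus_palustris,(Picea_australis,Salmonella_borealis))),Colobus_longipes),Puma_giganteus),((Escherichia_giganteus,Shigella_brevicauda),Larix_minor))).
From Oryzias_maculatus up to that node: 7 branches. From Salamandra_minor up to the same node: 2 branches. Total: 7 + 2 = 9.

9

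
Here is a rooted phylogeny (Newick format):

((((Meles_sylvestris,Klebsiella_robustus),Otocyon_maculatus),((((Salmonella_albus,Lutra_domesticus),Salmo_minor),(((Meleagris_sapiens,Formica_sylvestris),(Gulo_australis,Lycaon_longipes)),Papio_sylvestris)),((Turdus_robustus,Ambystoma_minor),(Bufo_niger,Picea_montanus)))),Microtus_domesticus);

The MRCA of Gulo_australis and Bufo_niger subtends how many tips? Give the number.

The MRCA of Gulo_australis and Bufo_niger is the node subtending ((((Salmonella_albus,Lutra_domesticus),Salmo_minor),(((Meleagris_sapiens,Formica_sylvestris),(Gulo_australis,Lycaon_longipes)),Papio_sylvestris)),((Turdus_robustus,Ambystoma_minor),(Bufo_niger,Picea_montanus))).
That clade contains 12 terminal taxa: Ambystoma_minor, Bufo_niger, Formica_sylvestris, Gulo_australis, Lutra_domesticus, Lycaon_longipes, Meleagris_sapiens, Papio_sylvestris, Picea_montanus, Salmo_minor, Salmonella_albus, Turdus_robustus.

12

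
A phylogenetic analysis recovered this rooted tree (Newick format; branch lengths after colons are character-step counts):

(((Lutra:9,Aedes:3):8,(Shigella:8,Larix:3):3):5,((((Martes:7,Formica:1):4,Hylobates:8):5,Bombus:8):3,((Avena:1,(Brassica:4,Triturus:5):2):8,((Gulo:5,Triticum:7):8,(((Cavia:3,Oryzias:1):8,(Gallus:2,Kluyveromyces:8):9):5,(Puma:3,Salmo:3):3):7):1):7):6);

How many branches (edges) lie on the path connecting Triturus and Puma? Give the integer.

7

The MRCA of Triturus and Puma is the node subtending ((Avena,(Brassica,Triturus)),((Gulo,Triticum),(((Cavia,Oryzias),(Gallus,Kluyveromyces)),(Puma,Salmo)))).
From Triturus up to that node: 3 branches. From Puma up to the same node: 4 branches. Total: 3 + 4 = 7.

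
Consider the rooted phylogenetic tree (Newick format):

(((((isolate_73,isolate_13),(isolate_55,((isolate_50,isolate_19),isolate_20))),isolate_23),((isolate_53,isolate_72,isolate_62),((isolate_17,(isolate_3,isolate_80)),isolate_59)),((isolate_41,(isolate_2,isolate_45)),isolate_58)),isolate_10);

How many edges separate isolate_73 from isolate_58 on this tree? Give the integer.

The MRCA of isolate_73 and isolate_58 is the node subtending ((((isolate_73,isolate_13),(isolate_55,((isolate_50,isolate_19),isolate_20))),isolate_23),((isolate_53,isolate_72,isolate_62),((isolate_17,(isolate_3,isolate_80)),isolate_59)),((isolate_41,(isolate_2,isolate_45)),isolate_58)).
From isolate_73 up to that node: 4 branches. From isolate_58 up to the same node: 2 branches. Total: 4 + 2 = 6.

6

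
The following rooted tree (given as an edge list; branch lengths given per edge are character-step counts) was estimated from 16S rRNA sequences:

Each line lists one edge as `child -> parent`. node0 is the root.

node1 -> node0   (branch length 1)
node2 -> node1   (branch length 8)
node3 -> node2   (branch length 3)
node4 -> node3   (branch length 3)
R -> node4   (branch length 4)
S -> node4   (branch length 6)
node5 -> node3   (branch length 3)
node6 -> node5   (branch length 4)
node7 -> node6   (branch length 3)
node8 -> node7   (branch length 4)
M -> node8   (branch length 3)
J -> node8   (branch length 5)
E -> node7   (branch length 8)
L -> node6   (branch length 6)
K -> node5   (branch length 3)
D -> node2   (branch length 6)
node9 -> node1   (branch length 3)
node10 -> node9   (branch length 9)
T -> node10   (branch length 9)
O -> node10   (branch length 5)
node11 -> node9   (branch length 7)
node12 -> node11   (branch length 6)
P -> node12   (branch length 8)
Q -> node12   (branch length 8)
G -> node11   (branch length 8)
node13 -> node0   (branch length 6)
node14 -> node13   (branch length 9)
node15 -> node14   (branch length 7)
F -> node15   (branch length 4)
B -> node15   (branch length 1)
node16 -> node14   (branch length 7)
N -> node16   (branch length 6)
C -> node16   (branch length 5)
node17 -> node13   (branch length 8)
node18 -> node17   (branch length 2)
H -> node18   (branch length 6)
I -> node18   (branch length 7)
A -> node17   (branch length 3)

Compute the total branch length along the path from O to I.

The path runs O → … → MRCA → … → I; the MRCA is the root of the tree.
Branch lengths along that path: 5 + 9 + 3 + 1 + 6 + 8 + 2 + 7 = 41.

41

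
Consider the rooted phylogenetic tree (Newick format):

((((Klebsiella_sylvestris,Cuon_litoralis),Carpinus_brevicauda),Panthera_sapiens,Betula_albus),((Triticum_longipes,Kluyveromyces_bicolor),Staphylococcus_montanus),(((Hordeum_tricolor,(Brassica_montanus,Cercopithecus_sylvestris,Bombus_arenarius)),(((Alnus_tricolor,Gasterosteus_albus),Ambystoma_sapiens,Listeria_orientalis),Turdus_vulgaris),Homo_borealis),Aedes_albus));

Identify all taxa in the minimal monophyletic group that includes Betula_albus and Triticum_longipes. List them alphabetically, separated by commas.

Aedes_albus, Alnus_tricolor, Ambystoma_sapiens, Betula_albus, Bombus_arenarius, Brassica_montanus, Carpinus_brevicauda, Cercopithecus_sylvestris, Cuon_litoralis, Gasterosteus_albus, Homo_borealis, Hordeum_tricolor, Klebsiella_sylvestris, Kluyveromyces_bicolor, Listeria_orientalis, Panthera_sapiens, Staphylococcus_montanus, Triticum_longipes, Turdus_vulgaris

Tracing Betula_albus: it sits inside (((Klebsiella_sylvestris,Cuon_litoralis),Carpinus_brevicauda),Panthera_sapiens,Betula_albus).
Tracing Triticum_longipes: it sits inside (Triticum_longipes,Kluyveromyces_bicolor).
The smallest clade enclosing both is the whole tree (their MRCA is the root), so the answer is all 19 tips in alphabetical order.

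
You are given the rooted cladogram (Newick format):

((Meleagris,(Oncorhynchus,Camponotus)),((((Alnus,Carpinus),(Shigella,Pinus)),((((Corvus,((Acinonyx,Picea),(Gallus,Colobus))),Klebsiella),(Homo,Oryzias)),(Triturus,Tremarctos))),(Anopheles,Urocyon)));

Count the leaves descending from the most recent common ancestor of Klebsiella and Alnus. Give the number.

14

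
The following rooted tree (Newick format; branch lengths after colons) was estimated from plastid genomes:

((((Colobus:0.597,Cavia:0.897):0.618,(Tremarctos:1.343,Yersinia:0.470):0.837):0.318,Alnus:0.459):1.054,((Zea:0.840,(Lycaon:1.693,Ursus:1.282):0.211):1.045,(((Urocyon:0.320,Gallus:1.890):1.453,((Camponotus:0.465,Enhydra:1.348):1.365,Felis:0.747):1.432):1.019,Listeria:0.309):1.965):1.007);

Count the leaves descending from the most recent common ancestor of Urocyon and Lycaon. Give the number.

9

The MRCA of Urocyon and Lycaon is the node subtending ((Zea,(Lycaon,Ursus)),(((Urocyon,Gallus),((Camponotus,Enhydra),Felis)),Listeria)).
That clade contains 9 terminal taxa: Camponotus, Enhydra, Felis, Gallus, Listeria, Lycaon, Urocyon, Ursus, Zea.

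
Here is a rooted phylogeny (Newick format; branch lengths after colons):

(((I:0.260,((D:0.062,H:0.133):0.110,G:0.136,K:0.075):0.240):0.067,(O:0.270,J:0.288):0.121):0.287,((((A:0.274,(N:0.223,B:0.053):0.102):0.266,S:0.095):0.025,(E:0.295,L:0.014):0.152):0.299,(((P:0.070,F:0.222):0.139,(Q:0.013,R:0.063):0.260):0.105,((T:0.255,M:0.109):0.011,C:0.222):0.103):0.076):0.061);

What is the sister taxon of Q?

R

Q attaches to the tree at the node subtending (Q,R).
The other lineage descending from that same node — the sister group — is the single tip R.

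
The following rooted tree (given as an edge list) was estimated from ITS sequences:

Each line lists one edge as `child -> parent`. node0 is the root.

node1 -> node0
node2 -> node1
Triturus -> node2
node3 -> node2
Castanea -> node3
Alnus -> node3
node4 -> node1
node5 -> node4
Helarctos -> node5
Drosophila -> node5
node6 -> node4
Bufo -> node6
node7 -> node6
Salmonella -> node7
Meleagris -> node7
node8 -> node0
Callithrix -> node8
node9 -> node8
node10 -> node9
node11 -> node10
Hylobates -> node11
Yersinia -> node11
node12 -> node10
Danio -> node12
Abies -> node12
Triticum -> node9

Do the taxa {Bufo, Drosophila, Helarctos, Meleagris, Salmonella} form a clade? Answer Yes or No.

The most recent common ancestor of these taxa subtends ((Helarctos,Drosophila),(Bufo,(Salmonella,Meleagris))).
That clade has exactly 5 tips — every listed taxon and nothing else — so the group is monophyletic.

Yes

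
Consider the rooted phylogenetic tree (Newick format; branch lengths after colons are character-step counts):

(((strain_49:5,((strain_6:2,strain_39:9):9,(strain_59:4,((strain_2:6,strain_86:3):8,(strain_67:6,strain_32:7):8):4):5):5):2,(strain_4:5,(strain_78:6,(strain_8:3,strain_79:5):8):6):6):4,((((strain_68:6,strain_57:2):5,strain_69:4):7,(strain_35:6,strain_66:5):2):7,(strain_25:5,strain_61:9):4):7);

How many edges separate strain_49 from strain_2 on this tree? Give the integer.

6

The MRCA of strain_49 and strain_2 is the node subtending (strain_49,((strain_6,strain_39),(strain_59,((strain_2,strain_86),(strain_67,strain_32))))).
From strain_49 up to that node: 1 branch. From strain_2 up to the same node: 5 branches. Total: 1 + 5 = 6.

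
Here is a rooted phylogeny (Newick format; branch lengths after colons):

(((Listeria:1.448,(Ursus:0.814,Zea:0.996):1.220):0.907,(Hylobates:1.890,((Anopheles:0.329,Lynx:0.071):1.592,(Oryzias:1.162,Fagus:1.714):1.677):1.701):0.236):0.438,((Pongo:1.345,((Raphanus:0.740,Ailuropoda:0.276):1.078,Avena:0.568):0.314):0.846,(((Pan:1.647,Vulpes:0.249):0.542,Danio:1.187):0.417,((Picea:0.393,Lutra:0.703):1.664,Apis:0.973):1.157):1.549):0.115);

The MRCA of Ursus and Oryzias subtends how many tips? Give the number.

8

The MRCA of Ursus and Oryzias is the node subtending ((Listeria,(Ursus,Zea)),(Hylobates,((Anopheles,Lynx),(Oryzias,Fagus)))).
That clade contains 8 terminal taxa: Anopheles, Fagus, Hylobates, Listeria, Lynx, Oryzias, Ursus, Zea.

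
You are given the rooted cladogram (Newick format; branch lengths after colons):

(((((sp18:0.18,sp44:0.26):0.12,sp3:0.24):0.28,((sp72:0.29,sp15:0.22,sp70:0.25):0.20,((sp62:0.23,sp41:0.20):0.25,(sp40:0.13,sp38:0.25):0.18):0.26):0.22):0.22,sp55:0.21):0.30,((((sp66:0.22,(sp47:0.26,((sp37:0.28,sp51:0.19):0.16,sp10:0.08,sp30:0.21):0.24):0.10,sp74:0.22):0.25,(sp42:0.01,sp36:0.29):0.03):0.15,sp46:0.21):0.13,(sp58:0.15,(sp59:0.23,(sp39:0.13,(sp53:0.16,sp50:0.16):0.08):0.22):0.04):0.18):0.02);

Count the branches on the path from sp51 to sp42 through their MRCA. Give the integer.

7

The MRCA of sp51 and sp42 is the node subtending ((sp66,(sp47,((sp37,sp51),sp10,sp30)),sp74),(sp42,sp36)).
From sp51 up to that node: 5 branches. From sp42 up to the same node: 2 branches. Total: 5 + 2 = 7.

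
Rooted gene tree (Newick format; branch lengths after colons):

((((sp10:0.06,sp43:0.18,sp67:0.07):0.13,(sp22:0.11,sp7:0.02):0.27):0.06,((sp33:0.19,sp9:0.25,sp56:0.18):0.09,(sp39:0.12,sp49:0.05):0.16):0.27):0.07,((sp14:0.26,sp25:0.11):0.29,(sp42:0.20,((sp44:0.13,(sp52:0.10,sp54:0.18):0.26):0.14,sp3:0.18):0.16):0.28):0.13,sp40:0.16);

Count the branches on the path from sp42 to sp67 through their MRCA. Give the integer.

7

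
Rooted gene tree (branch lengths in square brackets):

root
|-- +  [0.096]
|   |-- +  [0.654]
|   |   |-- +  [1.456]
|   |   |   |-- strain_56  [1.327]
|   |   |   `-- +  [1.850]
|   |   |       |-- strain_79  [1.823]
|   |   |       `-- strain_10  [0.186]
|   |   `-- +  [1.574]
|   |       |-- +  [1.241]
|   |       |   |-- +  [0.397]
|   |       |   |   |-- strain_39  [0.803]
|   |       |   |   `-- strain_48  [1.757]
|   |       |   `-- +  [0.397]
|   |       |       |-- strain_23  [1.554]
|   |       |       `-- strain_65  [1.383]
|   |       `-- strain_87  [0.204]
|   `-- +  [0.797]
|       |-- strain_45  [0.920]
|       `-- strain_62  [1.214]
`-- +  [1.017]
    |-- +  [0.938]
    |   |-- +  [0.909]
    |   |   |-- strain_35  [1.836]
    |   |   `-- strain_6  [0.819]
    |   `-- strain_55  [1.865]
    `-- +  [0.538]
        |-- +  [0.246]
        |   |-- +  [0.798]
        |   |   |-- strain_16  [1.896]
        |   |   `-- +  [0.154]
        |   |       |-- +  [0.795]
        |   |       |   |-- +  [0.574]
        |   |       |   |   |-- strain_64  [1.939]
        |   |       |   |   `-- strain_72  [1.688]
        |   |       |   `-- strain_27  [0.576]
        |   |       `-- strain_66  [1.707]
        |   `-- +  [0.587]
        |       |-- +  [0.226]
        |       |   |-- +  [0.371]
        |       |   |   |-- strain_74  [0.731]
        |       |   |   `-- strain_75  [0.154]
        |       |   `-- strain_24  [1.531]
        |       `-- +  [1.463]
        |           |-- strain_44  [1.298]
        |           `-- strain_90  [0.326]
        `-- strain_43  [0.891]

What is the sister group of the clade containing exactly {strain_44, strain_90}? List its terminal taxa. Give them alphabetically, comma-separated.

The clade containing exactly {strain_44, strain_90} attaches to the tree at the node subtending (((strain_74,strain_75),strain_24),(strain_44,strain_90)).
The other lineage descending from that same node — the sister group — is ((strain_74,strain_75),strain_24); its 3 tips in alphabetical order are the answer.

strain_24, strain_74, strain_75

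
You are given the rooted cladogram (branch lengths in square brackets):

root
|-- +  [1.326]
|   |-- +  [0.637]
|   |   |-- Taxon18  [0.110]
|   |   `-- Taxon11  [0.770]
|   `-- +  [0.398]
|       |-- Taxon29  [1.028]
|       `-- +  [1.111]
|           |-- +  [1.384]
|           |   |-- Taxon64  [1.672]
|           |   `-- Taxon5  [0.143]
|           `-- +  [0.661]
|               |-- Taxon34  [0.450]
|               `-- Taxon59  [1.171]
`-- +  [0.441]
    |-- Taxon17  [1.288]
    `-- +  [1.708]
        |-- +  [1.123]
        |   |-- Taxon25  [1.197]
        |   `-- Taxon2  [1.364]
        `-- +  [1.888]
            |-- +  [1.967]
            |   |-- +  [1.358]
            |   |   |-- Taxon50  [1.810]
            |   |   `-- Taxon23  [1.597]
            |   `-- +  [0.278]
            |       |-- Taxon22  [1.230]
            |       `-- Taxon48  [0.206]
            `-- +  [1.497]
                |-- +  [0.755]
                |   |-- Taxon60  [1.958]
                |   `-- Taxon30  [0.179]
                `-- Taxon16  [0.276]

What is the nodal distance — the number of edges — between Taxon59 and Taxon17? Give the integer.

7

The MRCA of Taxon59 and Taxon17 is the root of the tree.
From Taxon59 up to that node: 5 branches. From Taxon17 up to the same node: 2 branches. Total: 5 + 2 = 7.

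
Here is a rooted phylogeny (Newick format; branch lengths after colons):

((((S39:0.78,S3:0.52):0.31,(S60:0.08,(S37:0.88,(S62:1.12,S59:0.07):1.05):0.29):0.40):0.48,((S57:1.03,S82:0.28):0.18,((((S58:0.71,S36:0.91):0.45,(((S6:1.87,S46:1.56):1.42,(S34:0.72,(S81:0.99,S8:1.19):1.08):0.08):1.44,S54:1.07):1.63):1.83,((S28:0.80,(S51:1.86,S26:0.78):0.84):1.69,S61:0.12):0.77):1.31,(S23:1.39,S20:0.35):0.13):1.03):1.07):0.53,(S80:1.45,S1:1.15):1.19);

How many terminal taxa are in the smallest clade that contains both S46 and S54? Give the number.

The MRCA of S46 and S54 is the node subtending (((S6,S46),(S34,(S81,S8))),S54).
That clade contains 6 terminal taxa: S34, S46, S54, S6, S8, S81.

6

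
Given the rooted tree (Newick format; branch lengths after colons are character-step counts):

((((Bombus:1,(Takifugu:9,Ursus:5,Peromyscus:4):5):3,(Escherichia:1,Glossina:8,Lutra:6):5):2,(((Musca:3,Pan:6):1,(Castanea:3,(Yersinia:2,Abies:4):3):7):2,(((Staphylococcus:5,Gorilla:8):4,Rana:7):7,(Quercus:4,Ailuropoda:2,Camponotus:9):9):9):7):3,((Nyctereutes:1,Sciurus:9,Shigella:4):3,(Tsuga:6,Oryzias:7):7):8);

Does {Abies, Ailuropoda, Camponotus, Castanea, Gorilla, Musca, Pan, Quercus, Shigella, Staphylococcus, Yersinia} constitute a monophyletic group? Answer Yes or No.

No

The MRCA of the listed taxa is the root, so the smallest clade containing them is the whole tree.
That clade also contains Bombus, Escherichia, Glossina, Lutra, Nyctereutes, Oryzias, Peromyscus, Rana, Sciurus, Takifugu, Tsuga, Ursus, which are not in the proposed group, so the group is not monophyletic.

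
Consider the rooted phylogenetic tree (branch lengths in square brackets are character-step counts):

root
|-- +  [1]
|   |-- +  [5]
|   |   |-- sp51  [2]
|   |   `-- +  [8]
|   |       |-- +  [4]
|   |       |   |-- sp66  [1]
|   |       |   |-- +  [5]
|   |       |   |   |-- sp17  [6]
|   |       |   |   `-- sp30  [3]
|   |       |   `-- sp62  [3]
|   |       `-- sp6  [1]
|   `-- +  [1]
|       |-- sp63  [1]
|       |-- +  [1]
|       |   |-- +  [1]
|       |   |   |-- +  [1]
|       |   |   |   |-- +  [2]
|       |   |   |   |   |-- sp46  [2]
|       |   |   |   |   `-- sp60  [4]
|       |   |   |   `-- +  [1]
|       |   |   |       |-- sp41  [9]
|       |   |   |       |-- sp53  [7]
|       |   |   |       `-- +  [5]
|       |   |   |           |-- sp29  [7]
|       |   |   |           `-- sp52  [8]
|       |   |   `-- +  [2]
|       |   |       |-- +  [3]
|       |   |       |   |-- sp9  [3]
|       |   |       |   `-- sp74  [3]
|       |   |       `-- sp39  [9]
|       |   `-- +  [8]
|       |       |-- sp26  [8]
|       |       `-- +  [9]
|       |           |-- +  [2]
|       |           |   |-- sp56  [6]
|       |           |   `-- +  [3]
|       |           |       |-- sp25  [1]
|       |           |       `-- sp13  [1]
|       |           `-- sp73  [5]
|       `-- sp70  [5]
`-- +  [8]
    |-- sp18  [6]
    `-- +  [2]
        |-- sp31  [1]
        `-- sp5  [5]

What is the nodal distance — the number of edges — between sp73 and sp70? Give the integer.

The MRCA of sp73 and sp70 is the node subtending (sp63,((((sp46,sp60),(sp41,sp53,(sp29,sp52))),((sp9,sp74),sp39)),(sp26,((sp56,(sp25,sp13)),sp73))),sp70).
From sp73 up to that node: 4 branches. From sp70 up to the same node: 1 branch. Total: 4 + 1 = 5.

5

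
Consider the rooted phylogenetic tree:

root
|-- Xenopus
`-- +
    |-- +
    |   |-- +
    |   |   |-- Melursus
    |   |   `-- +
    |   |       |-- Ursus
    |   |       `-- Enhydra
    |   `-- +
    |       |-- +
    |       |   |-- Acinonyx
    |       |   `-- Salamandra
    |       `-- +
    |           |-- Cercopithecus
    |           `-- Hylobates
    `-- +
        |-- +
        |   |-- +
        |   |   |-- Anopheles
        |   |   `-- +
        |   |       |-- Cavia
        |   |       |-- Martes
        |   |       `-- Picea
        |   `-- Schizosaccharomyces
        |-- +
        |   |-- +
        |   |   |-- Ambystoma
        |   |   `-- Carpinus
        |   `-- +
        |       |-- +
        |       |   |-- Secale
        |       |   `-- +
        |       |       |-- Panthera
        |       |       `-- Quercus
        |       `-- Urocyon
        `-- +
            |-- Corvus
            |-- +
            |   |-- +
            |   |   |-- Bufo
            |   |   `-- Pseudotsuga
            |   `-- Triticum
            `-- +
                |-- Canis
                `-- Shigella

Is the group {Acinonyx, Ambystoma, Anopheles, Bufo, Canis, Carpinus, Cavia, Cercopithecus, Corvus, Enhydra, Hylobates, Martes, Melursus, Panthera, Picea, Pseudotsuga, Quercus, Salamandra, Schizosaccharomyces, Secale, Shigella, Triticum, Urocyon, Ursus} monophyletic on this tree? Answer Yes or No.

Yes

The most recent common ancestor of these taxa subtends (((Melursus,(Ursus,Enhydra)),((Acinonyx,Salamandra),(Cercopithecus,Hylobates))),(((Anopheles,(Cavia,Martes,Picea)),Schizosaccharomyces),((Ambystoma,Carpinus),((Secale,(Panthera,Quercus)),Urocyon)),(Corvus,((Bufo,Pseudotsuga),Triticum),(Canis,Shigella)))).
That clade has exactly 24 tips — every listed taxon and nothing else — so the group is monophyletic.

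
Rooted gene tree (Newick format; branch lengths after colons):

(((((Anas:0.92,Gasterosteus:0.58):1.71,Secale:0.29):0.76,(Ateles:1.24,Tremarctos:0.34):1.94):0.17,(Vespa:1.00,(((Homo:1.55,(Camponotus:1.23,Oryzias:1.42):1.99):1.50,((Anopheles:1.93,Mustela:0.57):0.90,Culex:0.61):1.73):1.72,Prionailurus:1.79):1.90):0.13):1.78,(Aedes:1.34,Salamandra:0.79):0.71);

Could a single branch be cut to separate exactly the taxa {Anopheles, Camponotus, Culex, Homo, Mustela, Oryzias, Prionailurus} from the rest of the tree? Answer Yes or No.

The most recent common ancestor of these taxa subtends (((Homo,(Camponotus,Oryzias)),((Anopheles,Mustela),Culex)),Prionailurus).
That clade has exactly 7 tips — every listed taxon and nothing else — so the group is monophyletic.

Yes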